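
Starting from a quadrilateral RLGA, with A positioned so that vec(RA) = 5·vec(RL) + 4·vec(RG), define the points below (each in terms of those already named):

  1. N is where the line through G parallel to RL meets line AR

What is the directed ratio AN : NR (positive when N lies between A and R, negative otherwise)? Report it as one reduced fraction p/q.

AN:NR = 3

Assign R = (0, 0), L = (1, 0), G = (0, 1), A = (5, 4) — the answer is frame-independent, so this choice is without loss of generality.
1. N is where the line through G parallel to RL meets line AR ⇒ N = (5/4, 1)
N = A + t·(R−A) with t = 3/4, so AN:NR = t:(1−t) = 3/4:1/4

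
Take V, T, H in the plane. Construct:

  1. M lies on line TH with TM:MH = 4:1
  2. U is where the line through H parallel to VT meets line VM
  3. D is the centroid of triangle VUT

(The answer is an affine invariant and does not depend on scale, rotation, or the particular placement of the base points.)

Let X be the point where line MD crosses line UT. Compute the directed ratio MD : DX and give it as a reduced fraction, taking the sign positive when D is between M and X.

Work in coordinates with V = (0, 0), T = (1, 0), H = (0, 1).
1. M lies on line TH with TM:MH = 4:1 ⇒ M = (1/5, 4/5)
2. U is where the line through H parallel to VT meets line VM ⇒ U = (1/4, 1)
3. D is the centroid of triangle VUT ⇒ D = (5/12, 1/3)
line MD meets UT at X = (-1/8, 3/2)
D = M + t·(X−M) with t = -2/3, so MD:DX = -2/3:5/3

MD:DX = -2/5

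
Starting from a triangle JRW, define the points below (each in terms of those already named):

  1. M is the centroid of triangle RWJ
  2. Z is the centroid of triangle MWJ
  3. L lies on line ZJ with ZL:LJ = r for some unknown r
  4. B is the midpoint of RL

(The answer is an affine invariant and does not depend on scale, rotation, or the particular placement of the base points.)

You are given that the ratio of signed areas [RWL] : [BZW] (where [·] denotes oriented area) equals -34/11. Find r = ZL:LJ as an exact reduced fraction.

r = 1/2

Work in coordinates with J = (0, 0), R = (1, 0), W = (0, 1).
1. M is the centroid of triangle RWJ ⇒ M = (1/3, 1/3)
2. Z is the centroid of triangle MWJ ⇒ Z = (1/9, 4/9)
3. With ZL:LJ = r, write λ = r/(r+1) so L = Z + λ·(J−Z); L is affine-linear in λ
4. B is the midpoint of RL ⇒ B is an affine combination of earlier points and hence also affine-linear in λ
Every point depending on L is an affine combination of L and λ-independent points, so each such coordinate is linear in λ; the λ² term in each signed area is a multiple of (J−Z)×(J−Z) = 0, so 2·[RWL] and 2·[BZW] are each linear in λ. Evaluating at λ=0 and λ=1:
  2·[RWL] = 5/9·λ + 4/9,   2·[BZW] = 1/18·λ − 2/9
So [RWL]:[BZW] = (5/9·λ + 4/9) / (1/18·λ − 2/9). Setting this equal to -34/11:
  5/9·λ + 4/9 = -34/11·(1/18·λ − 2/9)  ⇒  λ = 1/3
Then r = λ/(1−λ) = (1/3)/(2/3) = 1/2. Check: with r = 1/2, L = (2/27, 8/27) and [RWL]:[BZW] = -34/11 as required.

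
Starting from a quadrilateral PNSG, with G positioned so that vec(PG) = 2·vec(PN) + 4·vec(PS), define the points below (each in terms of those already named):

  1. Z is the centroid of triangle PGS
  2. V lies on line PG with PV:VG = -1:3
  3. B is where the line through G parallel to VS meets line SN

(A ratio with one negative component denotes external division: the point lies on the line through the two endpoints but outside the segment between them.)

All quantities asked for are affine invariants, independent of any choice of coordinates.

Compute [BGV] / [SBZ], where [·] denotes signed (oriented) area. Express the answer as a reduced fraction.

[BGV]:[SBZ] = 15/4

Assign P = (0, 0), N = (1, 0), S = (0, 1), G = (2, 4) — the answer is frame-independent, so this choice is without loss of generality.
1. Z is the centroid of triangle PGS ⇒ Z = (2/3, 5/3)
2. V lies on line PG with PV:VG = -1:3 ⇒ V = (-1, -2)
3. B is where the line through G parallel to VS meets line SN ⇒ B = (3/4, 1/4)
2·[BGV] = 15/4, 2·[SBZ] = 1
[BGV]:[SBZ] = 15/4:1 = 15/4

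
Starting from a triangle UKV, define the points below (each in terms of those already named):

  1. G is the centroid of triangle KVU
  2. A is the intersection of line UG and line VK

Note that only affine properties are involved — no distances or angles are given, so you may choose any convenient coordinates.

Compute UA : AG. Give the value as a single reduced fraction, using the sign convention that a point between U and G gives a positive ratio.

UA:AG = -3

Assign U = (0, 0), K = (1, 0), V = (0, 1) — the answer is frame-independent, so this choice is without loss of generality.
1. G is the centroid of triangle KVU ⇒ G = (1/3, 1/3)
2. A is the intersection of line UG and line VK ⇒ A = (1/2, 1/2)
A = U + t·(G−U) with t = 3/2, so UA:AG = t:(1−t) = 3/2:-1/2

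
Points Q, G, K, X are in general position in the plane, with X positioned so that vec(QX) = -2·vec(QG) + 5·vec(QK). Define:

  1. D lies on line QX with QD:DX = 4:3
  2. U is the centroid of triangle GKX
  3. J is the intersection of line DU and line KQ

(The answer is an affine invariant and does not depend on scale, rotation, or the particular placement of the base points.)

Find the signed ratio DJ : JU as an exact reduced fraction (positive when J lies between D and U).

Choose coordinates Q = (0, 0), G = (1, 0), K = (0, 1), X = (-2, 5).
1. D lies on line QX with QD:DX = 4:3 ⇒ D = (-8/7, 20/7)
2. U is the centroid of triangle GKX ⇒ U = (-1/3, 2)
3. J is the intersection of line DU and line KQ ⇒ J = (0, 28/17)
J = D + t·(U−D) with t = 24/17, so DJ:JU = t:(1−t) = 24/17:-7/17

DJ:JU = -24/7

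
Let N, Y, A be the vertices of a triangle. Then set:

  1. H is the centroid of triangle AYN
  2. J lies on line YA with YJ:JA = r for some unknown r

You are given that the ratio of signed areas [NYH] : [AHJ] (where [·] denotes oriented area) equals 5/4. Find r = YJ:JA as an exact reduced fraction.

r = 1/4

Assign N = (0, 0), Y = (1, 0), A = (0, 1) — the answer is frame-independent, so this choice is without loss of generality.
1. H is the centroid of triangle AYN ⇒ H = (1/3, 1/3)
2. With YJ:JA = r, write λ = r/(r+1) so J = Y + λ·(A−Y); J is affine-linear in λ
Every point depending on J is an affine combination of J and λ-independent points, so each such coordinate is linear in λ; the λ² term in each signed area is a multiple of (A−Y)×(A−Y) = 0, so 2·[NYH] and 2·[AHJ] are each linear in λ. Evaluating at λ=0 and λ=1:
  2·[NYH] = 1/3,   2·[AHJ] = -1/3·λ + 1/3
So [NYH]:[AHJ] = (1/3) / (-1/3·λ + 1/3). Setting this equal to 5/4:
  1/3 = 5/4·(-1/3·λ + 1/3)  ⇒  λ = 1/5
Then r = λ/(1−λ) = (1/5)/(4/5) = 1/4. Check: with r = 1/4, J = (4/5, 1/5) and [NYH]:[AHJ] = 5/4 as required.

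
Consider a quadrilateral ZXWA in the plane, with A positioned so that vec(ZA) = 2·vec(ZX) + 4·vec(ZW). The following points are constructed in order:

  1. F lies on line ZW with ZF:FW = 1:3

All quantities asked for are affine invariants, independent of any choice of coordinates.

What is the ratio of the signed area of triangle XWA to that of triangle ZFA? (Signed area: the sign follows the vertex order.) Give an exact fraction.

[XWA]:[ZFA] = 10

Choose coordinates Z = (0, 0), X = (1, 0), W = (0, 1), A = (2, 4).
1. F lies on line ZW with ZF:FW = 1:3 ⇒ F = (0, 1/4)
2·[XWA] = -5, 2·[ZFA] = -1/2
[XWA]:[ZFA] = -5:-1/2 = 10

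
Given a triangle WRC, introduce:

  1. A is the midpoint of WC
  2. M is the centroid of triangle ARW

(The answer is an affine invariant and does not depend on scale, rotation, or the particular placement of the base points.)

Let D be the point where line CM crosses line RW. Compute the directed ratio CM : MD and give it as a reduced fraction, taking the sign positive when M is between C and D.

Choose coordinates W = (0, 0), R = (1, 0), C = (0, 1).
1. A is the midpoint of WC ⇒ A = (0, 1/2)
2. M is the centroid of triangle ARW ⇒ M = (1/3, 1/6)
line CM meets RW at D = (2/5, 0)
M = C + t·(D−C) with t = 5/6, so CM:MD = 5/6:1/6

CM:MD = 5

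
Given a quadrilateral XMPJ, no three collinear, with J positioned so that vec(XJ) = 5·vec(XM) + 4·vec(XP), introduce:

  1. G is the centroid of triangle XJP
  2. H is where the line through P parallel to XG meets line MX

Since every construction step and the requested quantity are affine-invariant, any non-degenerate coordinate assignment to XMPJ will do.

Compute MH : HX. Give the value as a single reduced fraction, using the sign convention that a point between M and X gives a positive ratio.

Work in coordinates with X = (0, 0), M = (1, 0), P = (0, 1), J = (5, 4).
1. G is the centroid of triangle XJP ⇒ G = (5/3, 5/3)
2. H is where the line through P parallel to XG meets line MX ⇒ H = (-1, 0)
H = M + t·(X−M) with t = 2, so MH:HX = t:(1−t) = 2:-1

MH:HX = -2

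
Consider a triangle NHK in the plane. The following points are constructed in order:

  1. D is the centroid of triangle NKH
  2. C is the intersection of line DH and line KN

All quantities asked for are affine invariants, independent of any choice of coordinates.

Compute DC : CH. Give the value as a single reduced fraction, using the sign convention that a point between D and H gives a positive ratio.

Set N = (0, 0), H = (1, 0), K = (0, 1); any affine frame gives the same invariant.
1. D is the centroid of triangle NKH ⇒ D = (1/3, 1/3)
2. C is the intersection of line DH and line KN ⇒ C = (0, 1/2)
C = D + t·(H−D) with t = -1/2, so DC:CH = t:(1−t) = -1/2:3/2

DC:CH = -1/3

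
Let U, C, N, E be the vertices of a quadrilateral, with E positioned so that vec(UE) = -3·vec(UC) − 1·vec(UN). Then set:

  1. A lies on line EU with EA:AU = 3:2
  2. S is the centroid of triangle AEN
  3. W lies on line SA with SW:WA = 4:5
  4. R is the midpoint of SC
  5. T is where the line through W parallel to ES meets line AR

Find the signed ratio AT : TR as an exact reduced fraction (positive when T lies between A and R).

AT:TR = -1/2

Assign U = (0, 0), C = (1, 0), N = (0, 1), E = (-3, -1) — the answer is frame-independent, so this choice is without loss of generality.
1. A lies on line EU with EA:AU = 3:2 ⇒ A = (-6/5, -2/5)
2. S is the centroid of triangle AEN ⇒ S = (-7/5, -2/15)
3. W lies on line SA with SW:WA = 4:5 ⇒ W = (-59/45, -34/135)
4. R is the midpoint of SC ⇒ R = (-1/5, -1/15)
5. T is where the line through W parallel to ES meets line AR ⇒ T = (-11/5, -11/15)
T = A + t·(R−A) with t = -1, so AT:TR = t:(1−t) = -1:2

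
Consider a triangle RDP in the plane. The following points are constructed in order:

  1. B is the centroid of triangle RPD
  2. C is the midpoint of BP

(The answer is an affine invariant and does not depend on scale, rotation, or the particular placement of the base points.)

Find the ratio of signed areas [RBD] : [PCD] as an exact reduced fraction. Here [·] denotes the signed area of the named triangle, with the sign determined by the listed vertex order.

Choose coordinates R = (0, 0), D = (1, 0), P = (0, 1).
1. B is the centroid of triangle RPD ⇒ B = (1/3, 1/3)
2. C is the midpoint of BP ⇒ C = (1/6, 2/3)
2·[RBD] = -1/3, 2·[PCD] = 1/6
[RBD]:[PCD] = -1/3:1/6 = -2

[RBD]:[PCD] = -2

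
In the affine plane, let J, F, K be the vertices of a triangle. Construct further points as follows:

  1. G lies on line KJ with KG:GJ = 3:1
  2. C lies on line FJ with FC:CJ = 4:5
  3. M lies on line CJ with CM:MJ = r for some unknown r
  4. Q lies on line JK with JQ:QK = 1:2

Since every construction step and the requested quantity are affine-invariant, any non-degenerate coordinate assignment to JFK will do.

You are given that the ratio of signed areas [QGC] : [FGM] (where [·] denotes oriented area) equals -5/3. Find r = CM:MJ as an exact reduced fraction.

Assign J = (0, 0), F = (1, 0), K = (0, 1) — the answer is frame-independent, so this choice is without loss of generality.
1. G lies on line KJ with KG:GJ = 3:1 ⇒ G = (0, 1/4)
2. C lies on line FJ with FC:CJ = 4:5 ⇒ C = (5/9, 0)
3. With CM:MJ = r, write λ = r/(r+1) so M = C + λ·(J−C); M is affine-linear in λ
4. Q lies on line JK with JQ:QK = 1:2 ⇒ Q = (0, 1/3)
Every point depending on M is an affine combination of M and λ-independent points, so each such coordinate is linear in λ; the λ² term in each signed area is a multiple of (J−C)×(J−C) = 0, so 2·[QGC] and 2·[FGM] are each linear in λ. Evaluating at λ=0 and λ=1:
  2·[QGC] = 5/108,   2·[FGM] = 5/36·λ + 1/9
So [QGC]:[FGM] = (5/108) / (5/36·λ + 1/9). Setting this equal to -5/3:
  5/108 = -5/3·(5/36·λ + 1/9)  ⇒  λ = -1
Then r = λ/(1−λ) = (-1)/(2) = -1/2. Check: with r = -1/2, M = (10/9, 0) and [QGC]:[FGM] = -5/3 as required.

r = -1/2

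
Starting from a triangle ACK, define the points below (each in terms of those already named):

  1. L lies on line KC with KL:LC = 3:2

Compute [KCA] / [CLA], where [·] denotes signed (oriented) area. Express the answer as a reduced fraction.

Assign A = (0, 0), C = (1, 0), K = (0, 1) — the answer is frame-independent, so this choice is without loss of generality.
1. L lies on line KC with KL:LC = 3:2 ⇒ L = (3/5, 2/5)
2·[KCA] = -1, 2·[CLA] = 2/5
[KCA]:[CLA] = -1:2/5 = -5/2

[KCA]:[CLA] = -5/2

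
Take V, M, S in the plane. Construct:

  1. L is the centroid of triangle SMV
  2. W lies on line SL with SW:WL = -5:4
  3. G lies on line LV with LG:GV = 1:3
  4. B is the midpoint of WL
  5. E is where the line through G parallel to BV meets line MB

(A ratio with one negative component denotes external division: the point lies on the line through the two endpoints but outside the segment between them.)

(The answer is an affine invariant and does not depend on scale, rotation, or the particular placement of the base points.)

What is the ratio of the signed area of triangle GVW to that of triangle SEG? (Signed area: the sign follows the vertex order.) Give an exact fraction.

[GVW]:[SEG] = -8/3

Choose coordinates V = (0, 0), M = (1, 0), S = (0, 1).
1. L is the centroid of triangle SMV ⇒ L = (1/3, 1/3)
2. W lies on line SL with SW:WL = -5:4 ⇒ W = (5/3, -7/3)
3. G lies on line LV with LG:GV = 1:3 ⇒ G = (1/4, 1/4)
4. B is the midpoint of WL ⇒ B = (1, -1)
5. E is where the line through G parallel to BV meets line MB ⇒ E = (1, -1/2)
2·[GVW] = 1, 2·[SEG] = -3/8
[GVW]:[SEG] = 1:-3/8 = -8/3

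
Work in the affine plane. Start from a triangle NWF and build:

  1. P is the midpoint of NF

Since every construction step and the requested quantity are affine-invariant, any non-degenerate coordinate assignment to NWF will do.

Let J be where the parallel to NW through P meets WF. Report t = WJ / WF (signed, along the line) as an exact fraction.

t = 1/2

Choose coordinates N = (0, 0), W = (1, 0), F = (0, 1).
1. P is the midpoint of NF ⇒ P = (0, 1/2)
through P parallel to NW: direction (1, 0); meets WF at J = (1/2, 1/2)
J = W + t·(F−W) with t = 1/2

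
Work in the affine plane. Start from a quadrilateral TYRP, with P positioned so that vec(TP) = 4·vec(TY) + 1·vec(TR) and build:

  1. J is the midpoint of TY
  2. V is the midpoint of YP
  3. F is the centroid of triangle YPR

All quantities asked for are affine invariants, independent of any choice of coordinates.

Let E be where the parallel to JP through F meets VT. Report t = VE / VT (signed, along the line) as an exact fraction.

Assign T = (0, 0), Y = (1, 0), R = (0, 1), P = (4, 1) — the answer is frame-independent, so this choice is without loss of generality.
1. J is the midpoint of TY ⇒ J = (1/2, 0)
2. V is the midpoint of YP ⇒ V = (5/2, 1/2)
3. F is the centroid of triangle YPR ⇒ F = (5/3, 2/3)
through F parallel to JP: direction (7/2, 1); meets VT at E = (-20/9, -4/9)
E = V + t·(T−V) with t = 17/9

t = 17/9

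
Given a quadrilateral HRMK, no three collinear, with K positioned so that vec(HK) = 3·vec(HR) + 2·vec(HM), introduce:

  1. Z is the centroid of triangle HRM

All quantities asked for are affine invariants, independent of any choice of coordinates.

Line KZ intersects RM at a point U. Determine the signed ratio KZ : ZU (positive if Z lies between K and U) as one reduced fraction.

KZ:ZU = -13

Set H = (0, 0), R = (1, 0), M = (0, 1), K = (3, 2); any affine frame gives the same invariant.
1. Z is the centroid of triangle HRM ⇒ Z = (1/3, 1/3)
line KZ meets RM at U = (7/13, 6/13)
Z = K + t·(U−K) with t = 13/12, so KZ:ZU = 13/12:-1/12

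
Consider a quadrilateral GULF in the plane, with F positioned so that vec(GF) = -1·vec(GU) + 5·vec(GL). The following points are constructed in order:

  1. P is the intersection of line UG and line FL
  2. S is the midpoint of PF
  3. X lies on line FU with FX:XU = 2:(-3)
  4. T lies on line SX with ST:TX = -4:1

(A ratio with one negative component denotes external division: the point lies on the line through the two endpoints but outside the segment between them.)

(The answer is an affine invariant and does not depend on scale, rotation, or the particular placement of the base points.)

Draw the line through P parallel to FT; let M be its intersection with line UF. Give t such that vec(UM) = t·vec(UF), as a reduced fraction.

Assign G = (0, 0), U = (1, 0), L = (0, 1), F = (-1, 5) — the answer is frame-independent, so this choice is without loss of generality.
1. P is the intersection of line UG and line FL ⇒ P = (1/4, 0)
2. S is the midpoint of PF ⇒ S = (-3/8, 5/2)
3. X lies on line FU with FX:XU = 2:(-3) ⇒ X = (-5, 15)
4. T lies on line SX with ST:TX = -4:1 ⇒ T = (-157/24, 115/6)
through P parallel to FT: direction (-133/24, 85/6); meets UF at M = (-33, 85)
M = U + t·(F−U) with t = 17

t = 17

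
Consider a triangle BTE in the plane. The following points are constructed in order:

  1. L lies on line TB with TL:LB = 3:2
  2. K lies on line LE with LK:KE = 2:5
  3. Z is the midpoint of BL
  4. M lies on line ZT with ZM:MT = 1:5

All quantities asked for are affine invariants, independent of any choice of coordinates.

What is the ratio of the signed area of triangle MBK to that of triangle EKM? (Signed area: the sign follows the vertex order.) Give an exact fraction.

Assign B = (0, 0), T = (1, 0), E = (0, 1) — the answer is frame-independent, so this choice is without loss of generality.
1. L lies on line TB with TL:LB = 3:2 ⇒ L = (2/5, 0)
2. K lies on line LE with LK:KE = 2:5 ⇒ K = (2/7, 2/7)
3. Z is the midpoint of BL ⇒ Z = (1/5, 0)
4. M lies on line ZT with ZM:MT = 1:5 ⇒ M = (1/3, 0)
2·[MBK] = -2/21, 2·[EKM] = -1/21
[MBK]:[EKM] = -2/21:-1/21 = 2

[MBK]:[EKM] = 2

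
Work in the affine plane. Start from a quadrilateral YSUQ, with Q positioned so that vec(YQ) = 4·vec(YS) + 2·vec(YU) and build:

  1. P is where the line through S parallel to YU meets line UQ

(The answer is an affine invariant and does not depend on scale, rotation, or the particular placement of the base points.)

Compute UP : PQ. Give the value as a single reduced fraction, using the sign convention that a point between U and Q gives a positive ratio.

UP:PQ = 1/3

Assign Y = (0, 0), S = (1, 0), U = (0, 1), Q = (4, 2) — the answer is frame-independent, so this choice is without loss of generality.
1. P is where the line through S parallel to YU meets line UQ ⇒ P = (1, 5/4)
P = U + t·(Q−U) with t = 1/4, so UP:PQ = t:(1−t) = 1/4:3/4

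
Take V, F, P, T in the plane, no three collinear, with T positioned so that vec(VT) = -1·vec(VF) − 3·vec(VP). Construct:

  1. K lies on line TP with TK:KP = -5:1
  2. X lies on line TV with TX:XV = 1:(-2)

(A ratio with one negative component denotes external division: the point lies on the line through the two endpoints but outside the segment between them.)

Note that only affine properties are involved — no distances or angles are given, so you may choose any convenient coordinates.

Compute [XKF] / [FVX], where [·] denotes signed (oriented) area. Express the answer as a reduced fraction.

[XKF]:[FVX] = -7/4

Set V = (0, 0), F = (1, 0), P = (0, 1), T = (-1, -3); any affine frame gives the same invariant.
1. K lies on line TP with TK:KP = -5:1 ⇒ K = (1/4, 2)
2. X lies on line TV with TX:XV = 1:(-2) ⇒ X = (-2, -6)
2·[XKF] = -21/2, 2·[FVX] = 6
[XKF]:[FVX] = -21/2:6 = -7/4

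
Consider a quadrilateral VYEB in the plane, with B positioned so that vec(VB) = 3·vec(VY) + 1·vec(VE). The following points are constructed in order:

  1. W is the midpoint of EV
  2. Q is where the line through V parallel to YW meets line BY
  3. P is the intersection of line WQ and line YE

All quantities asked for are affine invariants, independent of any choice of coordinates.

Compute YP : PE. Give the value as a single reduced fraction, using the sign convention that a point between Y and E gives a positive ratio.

YP:PE = -2

Work in coordinates with V = (0, 0), Y = (1, 0), E = (0, 1), B = (3, 1).
1. W is the midpoint of EV ⇒ W = (0, 1/2)
2. Q is where the line through V parallel to YW meets line BY ⇒ Q = (1/2, -1/4)
3. P is the intersection of line WQ and line YE ⇒ P = (-1, 2)
P = Y + t·(E−Y) with t = 2, so YP:PE = t:(1−t) = 2:-1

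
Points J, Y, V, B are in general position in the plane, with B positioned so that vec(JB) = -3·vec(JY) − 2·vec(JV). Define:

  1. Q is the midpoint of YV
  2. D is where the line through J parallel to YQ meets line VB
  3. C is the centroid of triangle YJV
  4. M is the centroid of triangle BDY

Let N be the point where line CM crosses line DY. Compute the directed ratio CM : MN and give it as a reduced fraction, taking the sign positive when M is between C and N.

CM:MN = -11/10

Work in coordinates with J = (0, 0), Y = (1, 0), V = (0, 1), B = (-3, -2).
1. Q is the midpoint of YV ⇒ Q = (1/2, 1/2)
2. D is where the line through J parallel to YQ meets line VB ⇒ D = (-1/2, 1/2)
3. C is the centroid of triangle YJV ⇒ C = (1/3, 1/3)
4. M is the centroid of triangle BDY ⇒ M = (-5/6, -1/2)
line CM meets DY at N = (5/22, 17/66)
M = C + t·(N−C) with t = 11, so CM:MN = 11:-10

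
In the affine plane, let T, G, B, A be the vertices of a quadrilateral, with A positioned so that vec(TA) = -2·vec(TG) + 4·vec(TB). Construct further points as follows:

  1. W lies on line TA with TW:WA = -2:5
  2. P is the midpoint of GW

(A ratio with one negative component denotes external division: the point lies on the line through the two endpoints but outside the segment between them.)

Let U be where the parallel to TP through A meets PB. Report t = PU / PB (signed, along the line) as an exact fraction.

Choose coordinates T = (0, 0), G = (1, 0), B = (0, 1), A = (-2, 4).
1. W lies on line TA with TW:WA = -2:5 ⇒ W = (4/3, -8/3)
2. P is the midpoint of GW ⇒ P = (7/6, -4/3)
through A parallel to TP: direction (7/6, -4/3); meets PB at U = (-5/6, 8/3)
U = P + t·(B−P) with t = 12/7

t = 12/7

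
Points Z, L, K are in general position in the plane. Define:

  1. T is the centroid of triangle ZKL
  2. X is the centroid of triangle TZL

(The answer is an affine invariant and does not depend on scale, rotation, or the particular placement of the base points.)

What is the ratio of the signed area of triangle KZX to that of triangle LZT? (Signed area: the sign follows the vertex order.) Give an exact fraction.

[KZX]:[LZT] = -4/3

Choose coordinates Z = (0, 0), L = (1, 0), K = (0, 1).
1. T is the centroid of triangle ZKL ⇒ T = (1/3, 1/3)
2. X is the centroid of triangle TZL ⇒ X = (4/9, 1/9)
2·[KZX] = 4/9, 2·[LZT] = -1/3
[KZX]:[LZT] = 4/9:-1/3 = -4/3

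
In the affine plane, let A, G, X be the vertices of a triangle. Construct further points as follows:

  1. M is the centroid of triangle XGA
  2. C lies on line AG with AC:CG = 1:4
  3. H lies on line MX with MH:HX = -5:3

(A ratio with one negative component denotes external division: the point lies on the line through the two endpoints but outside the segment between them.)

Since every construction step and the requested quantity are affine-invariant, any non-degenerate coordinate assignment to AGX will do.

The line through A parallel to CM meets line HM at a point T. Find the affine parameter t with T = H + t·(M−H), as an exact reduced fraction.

Choose coordinates A = (0, 0), G = (1, 0), X = (0, 1).
1. M is the centroid of triangle XGA ⇒ M = (1/3, 1/3)
2. C lies on line AG with AC:CG = 1:4 ⇒ C = (1/5, 0)
3. H lies on line MX with MH:HX = -5:3 ⇒ H = (-1/2, 2)
through A parallel to CM: direction (2/15, 1/3); meets HM at T = (2/9, 5/9)
T = H + t·(M−H) with t = 13/15

t = 13/15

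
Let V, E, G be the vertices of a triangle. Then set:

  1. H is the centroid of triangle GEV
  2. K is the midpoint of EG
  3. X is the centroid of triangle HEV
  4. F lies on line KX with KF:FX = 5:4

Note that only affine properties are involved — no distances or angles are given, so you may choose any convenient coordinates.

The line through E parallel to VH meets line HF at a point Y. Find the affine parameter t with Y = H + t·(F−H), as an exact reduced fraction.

Choose coordinates V = (0, 0), E = (1, 0), G = (0, 1).
1. H is the centroid of triangle GEV ⇒ H = (1/3, 1/3)
2. K is the midpoint of EG ⇒ K = (1/2, 1/2)
3. X is the centroid of triangle HEV ⇒ X = (4/9, 1/9)
4. F lies on line KX with KF:FX = 5:4 ⇒ F = (38/81, 23/81)
through E parallel to VH: direction (1/3, 1/3); meets HF at Y = (16/15, 1/15)
Y = H + t·(F−H) with t = 27/5

t = 27/5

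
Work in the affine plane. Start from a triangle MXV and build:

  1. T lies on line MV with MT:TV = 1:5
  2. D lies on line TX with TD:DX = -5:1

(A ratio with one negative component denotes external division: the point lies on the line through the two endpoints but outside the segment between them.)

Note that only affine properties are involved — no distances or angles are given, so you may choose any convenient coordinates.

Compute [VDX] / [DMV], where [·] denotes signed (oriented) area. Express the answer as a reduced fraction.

[VDX]:[DMV] = 1/6

Assign M = (0, 0), X = (1, 0), V = (0, 1) — the answer is frame-independent, so this choice is without loss of generality.
1. T lies on line MV with MT:TV = 1:5 ⇒ T = (0, 1/6)
2. D lies on line TX with TD:DX = -5:1 ⇒ D = (5/4, -1/24)
2·[VDX] = -5/24, 2·[DMV] = -5/4
[VDX]:[DMV] = -5/24:-5/4 = 1/6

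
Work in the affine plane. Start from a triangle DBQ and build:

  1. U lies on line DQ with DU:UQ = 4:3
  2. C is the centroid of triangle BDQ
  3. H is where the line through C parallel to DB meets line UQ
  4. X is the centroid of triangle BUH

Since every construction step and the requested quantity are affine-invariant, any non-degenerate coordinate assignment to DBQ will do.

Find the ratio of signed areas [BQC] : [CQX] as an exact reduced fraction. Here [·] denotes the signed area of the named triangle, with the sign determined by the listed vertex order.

Work in coordinates with D = (0, 0), B = (1, 0), Q = (0, 1).
1. U lies on line DQ with DU:UQ = 4:3 ⇒ U = (0, 4/7)
2. C is the centroid of triangle BDQ ⇒ C = (1/3, 1/3)
3. H is where the line through C parallel to DB meets line UQ ⇒ H = (0, 1/3)
4. X is the centroid of triangle BUH ⇒ X = (1/3, 19/63)
2·[BQC] = 1/3, 2·[CQX] = 2/189
[BQC]:[CQX] = 1/3:2/189 = 63/2

[BQC]:[CQX] = 63/2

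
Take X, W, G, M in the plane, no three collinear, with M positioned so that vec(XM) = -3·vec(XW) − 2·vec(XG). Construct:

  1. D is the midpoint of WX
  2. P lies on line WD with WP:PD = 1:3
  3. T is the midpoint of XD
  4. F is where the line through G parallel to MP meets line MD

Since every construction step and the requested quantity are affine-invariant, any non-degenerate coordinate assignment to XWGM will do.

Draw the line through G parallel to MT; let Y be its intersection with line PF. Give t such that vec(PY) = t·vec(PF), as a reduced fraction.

Choose coordinates X = (0, 0), W = (1, 0), G = (0, 1), M = (-3, -2).
1. D is the midpoint of WX ⇒ D = (1/2, 0)
2. P lies on line WD with WP:PD = 1:3 ⇒ P = (7/8, 0)
3. T is the midpoint of XD ⇒ T = (1/4, 0)
4. F is where the line through G parallel to MP meets line MD ⇒ F = (93/4, 13)
through G parallel to MT: direction (13/4, 2); meets PF at Y = (-351/8, -26)
Y = P + t·(F−P) with t = -2

t = -2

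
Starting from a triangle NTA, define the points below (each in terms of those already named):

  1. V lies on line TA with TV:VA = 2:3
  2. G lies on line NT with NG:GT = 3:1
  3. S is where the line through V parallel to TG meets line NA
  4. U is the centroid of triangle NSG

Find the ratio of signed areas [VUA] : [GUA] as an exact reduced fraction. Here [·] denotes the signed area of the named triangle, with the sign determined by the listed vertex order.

[VUA]:[GUA] = 37/40

Work in coordinates with N = (0, 0), T = (1, 0), A = (0, 1).
1. V lies on line TA with TV:VA = 2:3 ⇒ V = (3/5, 2/5)
2. G lies on line NT with NG:GT = 3:1 ⇒ G = (3/4, 0)
3. S is where the line through V parallel to TG meets line NA ⇒ S = (0, 2/5)
4. U is the centroid of triangle NSG ⇒ U = (1/4, 2/15)
2·[VUA] = -37/100, 2·[GUA] = -2/5
[VUA]:[GUA] = -37/100:-2/5 = 37/40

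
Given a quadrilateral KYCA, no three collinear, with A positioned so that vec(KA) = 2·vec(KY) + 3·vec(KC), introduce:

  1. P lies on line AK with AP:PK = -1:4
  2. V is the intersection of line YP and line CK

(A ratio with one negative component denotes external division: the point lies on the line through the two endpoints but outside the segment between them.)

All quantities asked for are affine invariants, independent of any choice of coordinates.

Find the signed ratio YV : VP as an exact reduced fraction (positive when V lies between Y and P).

YV:VP = -3/8

Work in coordinates with K = (0, 0), Y = (1, 0), C = (0, 1), A = (2, 3).
1. P lies on line AK with AP:PK = -1:4 ⇒ P = (8/3, 4)
2. V is the intersection of line YP and line CK ⇒ V = (0, -12/5)
V = Y + t·(P−Y) with t = -3/5, so YV:VP = t:(1−t) = -3/5:8/5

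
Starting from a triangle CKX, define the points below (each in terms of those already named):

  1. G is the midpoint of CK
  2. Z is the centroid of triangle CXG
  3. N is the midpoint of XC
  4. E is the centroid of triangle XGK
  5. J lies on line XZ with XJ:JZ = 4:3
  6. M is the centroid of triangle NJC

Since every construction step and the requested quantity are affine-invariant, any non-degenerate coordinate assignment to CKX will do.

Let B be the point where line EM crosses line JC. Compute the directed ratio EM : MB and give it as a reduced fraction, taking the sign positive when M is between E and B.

Set C = (0, 0), K = (1, 0), X = (0, 1); any affine frame gives the same invariant.
1. G is the midpoint of CK ⇒ G = (1/2, 0)
2. Z is the centroid of triangle CXG ⇒ Z = (1/6, 1/3)
3. N is the midpoint of XC ⇒ N = (0, 1/2)
4. E is the centroid of triangle XGK ⇒ E = (1/2, 1/3)
5. J lies on line XZ with XJ:JZ = 4:3 ⇒ J = (2/21, 13/21)
6. M is the centroid of triangle NJC ⇒ M = (2/63, 47/126)
line EM meets JC at B = (19/333, 247/666)
M = E + t·(B−E) with t = 37/35, so EM:MB = 37/35:-2/35

EM:MB = -37/2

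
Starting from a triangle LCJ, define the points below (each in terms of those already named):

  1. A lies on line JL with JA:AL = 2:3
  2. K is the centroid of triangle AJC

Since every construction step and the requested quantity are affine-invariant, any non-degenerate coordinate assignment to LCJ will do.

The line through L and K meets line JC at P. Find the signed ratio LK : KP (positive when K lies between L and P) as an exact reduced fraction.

LK:KP = 13/2

Choose coordinates L = (0, 0), C = (1, 0), J = (0, 1).
1. A lies on line JL with JA:AL = 2:3 ⇒ A = (0, 3/5)
2. K is the centroid of triangle AJC ⇒ K = (1/3, 8/15)
line LK meets JC at P = (5/13, 8/13)
K = L + t·(P−L) with t = 13/15, so LK:KP = 13/15:2/15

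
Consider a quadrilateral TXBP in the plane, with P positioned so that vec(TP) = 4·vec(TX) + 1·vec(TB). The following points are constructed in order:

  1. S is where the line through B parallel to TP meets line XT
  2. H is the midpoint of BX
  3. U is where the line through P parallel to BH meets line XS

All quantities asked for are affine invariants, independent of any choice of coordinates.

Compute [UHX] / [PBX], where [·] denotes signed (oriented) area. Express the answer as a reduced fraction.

Set T = (0, 0), X = (1, 0), B = (0, 1), P = (4, 1); any affine frame gives the same invariant.
1. S is where the line through B parallel to TP meets line XT ⇒ S = (-4, 0)
2. H is the midpoint of BX ⇒ H = (1/2, 1/2)
3. U is where the line through P parallel to BH meets line XS ⇒ U = (5, 0)
2·[UHX] = 2, 2·[PBX] = 4
[UHX]:[PBX] = 2:4 = 1/2

[UHX]:[PBX] = 1/2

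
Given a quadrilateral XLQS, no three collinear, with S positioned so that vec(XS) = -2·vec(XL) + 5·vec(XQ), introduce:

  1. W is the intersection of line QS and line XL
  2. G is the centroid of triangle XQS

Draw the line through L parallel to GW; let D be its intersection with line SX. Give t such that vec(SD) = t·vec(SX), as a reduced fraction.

Work in coordinates with X = (0, 0), L = (1, 0), Q = (0, 1), S = (-2, 5).
1. W is the intersection of line QS and line XL ⇒ W = (1/2, 0)
2. G is the centroid of triangle XQS ⇒ G = (-2/3, 2)
through L parallel to GW: direction (7/6, -2); meets SX at D = (-24/11, 60/11)
D = S + t·(X−S) with t = -1/11

t = -1/11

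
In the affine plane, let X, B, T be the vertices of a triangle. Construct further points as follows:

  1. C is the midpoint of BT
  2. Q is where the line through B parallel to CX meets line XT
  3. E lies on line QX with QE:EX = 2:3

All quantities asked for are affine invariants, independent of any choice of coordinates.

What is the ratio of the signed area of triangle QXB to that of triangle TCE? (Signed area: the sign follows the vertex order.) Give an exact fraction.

Work in coordinates with X = (0, 0), B = (1, 0), T = (0, 1).
1. C is the midpoint of BT ⇒ C = (1/2, 1/2)
2. Q is where the line through B parallel to CX meets line XT ⇒ Q = (0, -1)
3. E lies on line QX with QE:EX = 2:3 ⇒ E = (0, -3/5)
2·[QXB] = -1, 2·[TCE] = -4/5
[QXB]:[TCE] = -1:-4/5 = 5/4

[QXB]:[TCE] = 5/4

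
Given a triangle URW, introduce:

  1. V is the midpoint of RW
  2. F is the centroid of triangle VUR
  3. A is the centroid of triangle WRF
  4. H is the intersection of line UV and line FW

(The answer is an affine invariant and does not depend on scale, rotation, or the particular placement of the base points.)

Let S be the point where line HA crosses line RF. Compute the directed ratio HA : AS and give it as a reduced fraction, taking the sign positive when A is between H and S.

Work in coordinates with U = (0, 0), R = (1, 0), W = (0, 1).
1. V is the midpoint of RW ⇒ V = (1/2, 1/2)
2. F is the centroid of triangle VUR ⇒ F = (1/2, 1/6)
3. A is the centroid of triangle WRF ⇒ A = (1/2, 7/18)
4. H is the intersection of line UV and line FW ⇒ H = (3/8, 3/8)
line HA meets RF at S = (0, 1/3)
A = H + t·(S−H) with t = -1/3, so HA:AS = -1/3:4/3

HA:AS = -1/4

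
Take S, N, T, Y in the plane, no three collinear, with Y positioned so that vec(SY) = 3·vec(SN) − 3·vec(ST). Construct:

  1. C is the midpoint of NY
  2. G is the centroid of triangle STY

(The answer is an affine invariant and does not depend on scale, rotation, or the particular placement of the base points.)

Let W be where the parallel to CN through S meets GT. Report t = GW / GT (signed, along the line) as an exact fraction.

t = -5

Choose coordinates S = (0, 0), N = (1, 0), T = (0, 1), Y = (3, -3).
1. C is the midpoint of NY ⇒ C = (2, -3/2)
2. G is the centroid of triangle STY ⇒ G = (1, -2/3)
through S parallel to CN: direction (-1, 3/2); meets GT at W = (6, -9)
W = G + t·(T−G) with t = -5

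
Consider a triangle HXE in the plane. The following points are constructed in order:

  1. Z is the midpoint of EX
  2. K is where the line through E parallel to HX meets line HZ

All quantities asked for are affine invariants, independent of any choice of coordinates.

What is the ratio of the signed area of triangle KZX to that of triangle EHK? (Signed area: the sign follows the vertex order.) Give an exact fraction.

Assign H = (0, 0), X = (1, 0), E = (0, 1) — the answer is frame-independent, so this choice is without loss of generality.
1. Z is the midpoint of EX ⇒ Z = (1/2, 1/2)
2. K is where the line through E parallel to HX meets line HZ ⇒ K = (1, 1)
2·[KZX] = 1/2, 2·[EHK] = 1
[KZX]:[EHK] = 1/2:1 = 1/2

[KZX]:[EHK] = 1/2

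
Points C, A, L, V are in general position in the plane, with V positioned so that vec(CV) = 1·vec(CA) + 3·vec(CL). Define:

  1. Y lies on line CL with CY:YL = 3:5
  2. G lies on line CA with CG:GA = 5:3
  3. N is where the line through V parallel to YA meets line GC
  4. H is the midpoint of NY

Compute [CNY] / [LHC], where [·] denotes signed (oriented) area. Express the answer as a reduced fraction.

Work in coordinates with C = (0, 0), A = (1, 0), L = (0, 1), V = (1, 3).
1. Y lies on line CL with CY:YL = 3:5 ⇒ Y = (0, 3/8)
2. G lies on line CA with CG:GA = 5:3 ⇒ G = (5/8, 0)
3. N is where the line through V parallel to YA meets line GC ⇒ N = (9, 0)
4. H is the midpoint of NY ⇒ H = (9/2, 3/16)
2·[CNY] = 27/8, 2·[LHC] = -9/2
[CNY]:[LHC] = 27/8:-9/2 = -3/4

[CNY]:[LHC] = -3/4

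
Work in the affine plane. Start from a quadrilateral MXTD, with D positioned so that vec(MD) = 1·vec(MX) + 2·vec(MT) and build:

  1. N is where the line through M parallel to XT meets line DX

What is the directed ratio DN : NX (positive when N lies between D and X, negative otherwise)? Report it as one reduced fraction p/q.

Work in coordinates with M = (0, 0), X = (1, 0), T = (0, 1), D = (1, 2).
1. N is where the line through M parallel to XT meets line DX ⇒ N = (1, -1)
N = D + t·(X−D) with t = 3/2, so DN:NX = t:(1−t) = 3/2:-1/2

DN:NX = -3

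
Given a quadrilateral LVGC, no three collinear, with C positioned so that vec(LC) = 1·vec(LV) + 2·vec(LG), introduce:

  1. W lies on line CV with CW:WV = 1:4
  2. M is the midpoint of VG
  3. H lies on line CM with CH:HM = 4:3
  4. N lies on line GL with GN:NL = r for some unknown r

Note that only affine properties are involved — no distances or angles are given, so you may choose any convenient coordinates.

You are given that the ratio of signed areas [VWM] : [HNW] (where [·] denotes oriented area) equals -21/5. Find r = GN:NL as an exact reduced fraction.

r = 1/2

Work in coordinates with L = (0, 0), V = (1, 0), G = (0, 1), C = (1, 2).
1. W lies on line CV with CW:WV = 1:4 ⇒ W = (1, 8/5)
2. M is the midpoint of VG ⇒ M = (1/2, 1/2)
3. H lies on line CM with CH:HM = 4:3 ⇒ H = (5/7, 8/7)
4. With GN:NL = r, write λ = r/(r+1) so N = G + λ·(L−G); N is affine-linear in λ
Every point depending on N is an affine combination of N and λ-independent points, so each such coordinate is linear in λ; the λ² term in each signed area is a multiple of (L−G)×(L−G) = 0, so 2·[VWM] and 2·[HNW] are each linear in λ. Evaluating at λ=0 and λ=1:
  2·[VWM] = 4/5,   2·[HNW] = 2/7·λ − 2/7
So [VWM]:[HNW] = (4/5) / (2/7·λ − 2/7). Setting this equal to -21/5:
  4/5 = -21/5·(2/7·λ − 2/7)  ⇒  λ = 1/3
Then r = λ/(1−λ) = (1/3)/(2/3) = 1/2. Check: with r = 1/2, N = (0, 2/3) and [VWM]:[HNW] = -21/5 as required.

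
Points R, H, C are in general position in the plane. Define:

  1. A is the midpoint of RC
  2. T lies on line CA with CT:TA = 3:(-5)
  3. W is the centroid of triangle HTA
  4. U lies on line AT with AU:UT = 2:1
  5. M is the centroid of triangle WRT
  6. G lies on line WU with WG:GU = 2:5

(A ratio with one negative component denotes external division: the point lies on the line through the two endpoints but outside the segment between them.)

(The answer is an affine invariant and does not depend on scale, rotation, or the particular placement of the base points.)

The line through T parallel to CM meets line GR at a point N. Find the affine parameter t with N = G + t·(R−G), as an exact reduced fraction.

Work in coordinates with R = (0, 0), H = (1, 0), C = (0, 1).
1. A is the midpoint of RC ⇒ A = (0, 1/2)
2. T lies on line CA with CT:TA = 3:(-5) ⇒ T = (0, 7/4)
3. W is the centroid of triangle HTA ⇒ W = (1/3, 3/4)
4. U lies on line AT with AU:UT = 2:1 ⇒ U = (0, 4/3)
5. M is the centroid of triangle WRT ⇒ M = (1/9, 5/6)
6. G lies on line WU with WG:GU = 2:5 ⇒ G = (5/21, 11/12)
through T parallel to CM: direction (1/9, -1/6); meets GR at N = (35/107, 539/428)
N = G + t·(R−G) with t = -40/107

t = -40/107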